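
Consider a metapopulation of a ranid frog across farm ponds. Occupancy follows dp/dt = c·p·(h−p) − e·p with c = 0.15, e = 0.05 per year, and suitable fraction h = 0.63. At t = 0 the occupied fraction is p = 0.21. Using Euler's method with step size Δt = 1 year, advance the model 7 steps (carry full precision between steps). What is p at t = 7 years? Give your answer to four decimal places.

Update rule: p ← p + [c·p·(h−p) − e·p]·Δt with Δt = 1.
p: 0.21000 → 0.21273  (Δp = +0.00273)
p: 0.21273 → 0.21541  (Δp = +0.00268)
p: 0.21541 → 0.21803  (Δp = +0.00263)
p: 0.21803 → 0.22061  (Δp = +0.00257)
p: 0.22061 → 0.22312  (Δp = +0.00252)
p: 0.22312 → 0.22558  (Δp = +0.00246)
p: 0.22558 → 0.22799  (Δp = +0.00241)

0.2280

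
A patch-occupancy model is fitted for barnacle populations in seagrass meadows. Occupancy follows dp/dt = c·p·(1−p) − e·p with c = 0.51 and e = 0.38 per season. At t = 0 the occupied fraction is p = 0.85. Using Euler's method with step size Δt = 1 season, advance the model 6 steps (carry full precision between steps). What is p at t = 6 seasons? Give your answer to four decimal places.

Update rule: p ← p + [c·p·(1−p) − e·p]·Δt with Δt = 1.
  1  |  dp/dt·Δt = -0.257975  |  p_1 = 0.592025
  2  |  dp/dt·Δt = -0.101788  |  p_2 = 0.490237
  3  |  dp/dt·Δt = -0.058838  |  p_3 = 0.431398
  4  |  dp/dt·Δt = -0.038831  |  p_4 = 0.392567
  5  |  dp/dt·Δt = -0.027562  |  p_5 = 0.365005
  6  |  dp/dt·Δt = -0.020496  |  p_6 = 0.344509

0.3445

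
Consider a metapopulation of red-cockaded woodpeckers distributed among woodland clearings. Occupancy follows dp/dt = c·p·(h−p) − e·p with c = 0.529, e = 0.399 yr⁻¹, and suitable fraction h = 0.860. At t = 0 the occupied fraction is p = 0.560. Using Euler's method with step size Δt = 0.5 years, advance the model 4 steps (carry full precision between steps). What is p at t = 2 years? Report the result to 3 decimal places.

0.371

Update rule: p ← p + [c·p·(h−p) − e·p]·Δt with Δt = 0.5.
step 1: Δp = -0.06728, p = 0.49272
step 2: Δp = -0.05043, p = 0.44228
step 3: Δp = -0.03937, p = 0.40292
step 4: Δp = -0.03167, p = 0.37125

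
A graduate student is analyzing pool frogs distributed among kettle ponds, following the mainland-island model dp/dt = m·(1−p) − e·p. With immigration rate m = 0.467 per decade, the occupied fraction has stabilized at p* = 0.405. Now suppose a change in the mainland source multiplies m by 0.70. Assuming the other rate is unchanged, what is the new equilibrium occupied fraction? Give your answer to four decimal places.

0.3227

Balance m(1−p*) = e·p* gives e = m(1−p*)/p* = 0.467×0.59500/0.40500 = 0.68609.
New p* = m/(m+e) = 0.32690/(0.32690+0.68609) = 0.32271.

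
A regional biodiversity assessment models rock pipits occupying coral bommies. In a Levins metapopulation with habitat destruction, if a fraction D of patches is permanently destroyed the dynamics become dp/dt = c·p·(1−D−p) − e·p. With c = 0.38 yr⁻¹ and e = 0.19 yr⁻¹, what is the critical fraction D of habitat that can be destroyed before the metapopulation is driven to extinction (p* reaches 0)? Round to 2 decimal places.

The nontrivial equilibrium is p* = (1−D) − e/c; extinction occurs when this hits zero.
So D_crit = 1 − e/c = 1 − 0.19/0.38 = 1 − 0.5000 = 0.5000.
Note this equals the original equilibrium occupancy — the Levins extinction-debt result.

0.50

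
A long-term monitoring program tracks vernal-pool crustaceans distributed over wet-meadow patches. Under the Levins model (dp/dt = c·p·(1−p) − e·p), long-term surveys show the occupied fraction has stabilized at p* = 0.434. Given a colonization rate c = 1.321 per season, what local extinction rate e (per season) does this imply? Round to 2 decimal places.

At equilibrium c(1−p*) = e.
e = 1.321 × (1 − 0.434) = 1.321 × 0.5660 = 0.7477.

0.75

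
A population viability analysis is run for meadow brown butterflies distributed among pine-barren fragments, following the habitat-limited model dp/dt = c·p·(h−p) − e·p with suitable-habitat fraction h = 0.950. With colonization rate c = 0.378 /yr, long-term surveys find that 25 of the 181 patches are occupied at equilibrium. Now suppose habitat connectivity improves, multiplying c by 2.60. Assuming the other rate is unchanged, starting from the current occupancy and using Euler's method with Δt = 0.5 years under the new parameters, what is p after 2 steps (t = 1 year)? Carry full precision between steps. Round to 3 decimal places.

Observed p* = 25/181 = 0.13812.
Balance c(h−p*) = e gives e = 0.378×(0.95 − 0.13812) = 0.30689.
Starting from p₀ = 0.13812; update p ← p + (dp/dt)·Δt with the new parameters.
p: 0.13812 → 0.17203  (Δp = +0.03391)
p: 0.17203 → 0.21140  (Δp = +0.03937)

0.211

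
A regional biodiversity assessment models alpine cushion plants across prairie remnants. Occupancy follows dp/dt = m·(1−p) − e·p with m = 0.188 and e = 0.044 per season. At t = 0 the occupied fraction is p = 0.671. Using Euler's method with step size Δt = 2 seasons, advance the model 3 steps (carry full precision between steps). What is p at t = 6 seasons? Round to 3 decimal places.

Update rule: p ← p + [m·(1−p) − e·p]·Δt with Δt = 2.
p: 0.67100 → 0.73566  (Δp = +0.06466)
p: 0.73566 → 0.77031  (Δp = +0.03466)
p: 0.77031 → 0.78889  (Δp = +0.01858)

0.789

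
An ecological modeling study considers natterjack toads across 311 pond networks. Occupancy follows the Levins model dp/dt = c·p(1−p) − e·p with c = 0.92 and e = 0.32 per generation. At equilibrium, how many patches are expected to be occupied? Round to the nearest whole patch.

p* = 1 − e/c = 1 − 0.32/0.92 = 0.6522.
Expected occupied patches = N × p* = 311 × 0.6522 = 202.83 ≈ 203.

203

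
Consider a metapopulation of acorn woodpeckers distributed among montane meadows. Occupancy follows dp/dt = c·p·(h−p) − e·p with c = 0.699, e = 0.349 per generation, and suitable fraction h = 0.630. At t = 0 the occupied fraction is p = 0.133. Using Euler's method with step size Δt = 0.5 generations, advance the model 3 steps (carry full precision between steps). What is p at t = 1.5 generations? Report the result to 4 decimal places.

0.1327

Update rule: p ← p + [c·p·(h−p) − e·p]·Δt with Δt = 0.5.
p: 0.13300 → 0.13289  (Δp = -0.00011)
p: 0.13289 → 0.13279  (Δp = -0.00010)
p: 0.13279 → 0.13270  (Δp = -0.00010)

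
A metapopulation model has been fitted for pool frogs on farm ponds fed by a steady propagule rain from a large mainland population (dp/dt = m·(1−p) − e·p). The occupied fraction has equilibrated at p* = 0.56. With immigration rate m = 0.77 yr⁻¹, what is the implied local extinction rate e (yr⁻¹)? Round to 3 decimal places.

0.605

At equilibrium m(1−p*) = e·p*, so e = m(1−p*)/p*.
e = 0.77 × 0.4400 / 0.56 = 0.6050.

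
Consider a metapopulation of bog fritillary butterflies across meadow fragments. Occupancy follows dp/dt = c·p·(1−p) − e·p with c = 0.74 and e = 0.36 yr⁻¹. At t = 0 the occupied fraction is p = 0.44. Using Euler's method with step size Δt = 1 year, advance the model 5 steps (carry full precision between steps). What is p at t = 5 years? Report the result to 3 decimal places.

Update rule: p ← p + [c·p·(1−p) − e·p]·Δt with Δt = 1.
p: 0.44000 → 0.46394  (Δp = +0.02394)
p: 0.46394 → 0.48096  (Δp = +0.01702)
p: 0.48096 → 0.49254  (Δp = +0.01159)
p: 0.49254 → 0.50019  (Δp = +0.00764)
p: 0.50019 → 0.50512  (Δp = +0.00493)

0.505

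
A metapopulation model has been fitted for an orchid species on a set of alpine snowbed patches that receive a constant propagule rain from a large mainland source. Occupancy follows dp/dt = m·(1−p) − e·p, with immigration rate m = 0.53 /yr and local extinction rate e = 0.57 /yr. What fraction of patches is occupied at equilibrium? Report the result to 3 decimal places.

0.482

Setting dp/dt = 0: m − m·p* = e·p*, so m = (m+e)·p*.
p* = m/(m+e) = 0.53/(0.53+0.57) = 0.53/1.1000 = 0.4818.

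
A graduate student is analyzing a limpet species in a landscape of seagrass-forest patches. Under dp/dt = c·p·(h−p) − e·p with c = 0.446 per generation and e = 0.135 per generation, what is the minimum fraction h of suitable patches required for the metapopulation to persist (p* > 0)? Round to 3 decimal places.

0.303

p* = h − e/c is positive only when h > e/c.
h_min = e/c = 0.135/0.446 = 0.3027.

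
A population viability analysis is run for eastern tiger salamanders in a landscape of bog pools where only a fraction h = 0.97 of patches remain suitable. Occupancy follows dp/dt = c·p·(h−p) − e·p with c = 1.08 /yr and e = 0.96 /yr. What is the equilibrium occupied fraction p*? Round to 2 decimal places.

0.08

Setting dp/dt = 0 and dividing by p* gives c·(h−p*) = e.
So p* = h − e/c = 0.97 − 0.96/1.08 = 0.97 − 0.8889 = 0.0811.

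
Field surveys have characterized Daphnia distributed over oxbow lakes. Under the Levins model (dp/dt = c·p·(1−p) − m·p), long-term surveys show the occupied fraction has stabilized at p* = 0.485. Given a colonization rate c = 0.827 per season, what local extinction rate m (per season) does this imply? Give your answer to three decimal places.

At equilibrium c(1−p*) = m.
m = 0.827 × (1 − 0.485) = 0.827 × 0.5150 = 0.4259.

0.426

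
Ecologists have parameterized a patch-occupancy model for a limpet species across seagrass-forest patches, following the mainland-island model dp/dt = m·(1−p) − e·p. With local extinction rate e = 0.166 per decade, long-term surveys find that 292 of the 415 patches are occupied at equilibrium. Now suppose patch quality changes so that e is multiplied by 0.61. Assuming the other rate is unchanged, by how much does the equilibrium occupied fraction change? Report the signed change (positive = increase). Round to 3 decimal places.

0.092

Observed p* = 292/415 = 0.70361.
Balance m(1−p*) = e·p* gives m = e·p*/(1−p*) = 0.166×0.70361/0.29639 = 0.39407.
New p* = m/(m+e) = 0.39407/(0.39407+0.10126) = 0.79557.
Δp* = 0.79557 − 0.70361 = +0.09196.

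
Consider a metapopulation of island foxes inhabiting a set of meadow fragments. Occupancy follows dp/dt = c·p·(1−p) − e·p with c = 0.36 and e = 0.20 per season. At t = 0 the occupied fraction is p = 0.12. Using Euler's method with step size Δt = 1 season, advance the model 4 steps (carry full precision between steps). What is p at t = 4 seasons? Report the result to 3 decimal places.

Update rule: p ← p + [c·p·(1−p) − e·p]·Δt with Δt = 1.
step 1: Δp = +0.01402, p = 0.13402
step 2: Δp = +0.01498, p = 0.14899
step 3: Δp = +0.01585, p = 0.16484
step 4: Δp = +0.01659, p = 0.18143

0.181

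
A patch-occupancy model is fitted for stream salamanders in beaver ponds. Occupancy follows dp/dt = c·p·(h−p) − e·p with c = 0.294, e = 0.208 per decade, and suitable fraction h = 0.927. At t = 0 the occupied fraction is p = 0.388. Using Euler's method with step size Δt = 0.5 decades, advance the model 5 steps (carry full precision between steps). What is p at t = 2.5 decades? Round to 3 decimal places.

Update rule: p ← p + [c·p·(h−p) − e·p]·Δt with Δt = 0.5.
  1  |  dp/dt·Δt = -0.009610  |  p_1 = 0.378390
  2  |  dp/dt·Δt = -0.008837  |  p_2 = 0.369553
  3  |  dp/dt·Δt = -0.008151  |  p_3 = 0.361403
  4  |  dp/dt·Δt = -0.007538  |  p_4 = 0.353865
  5  |  dp/dt·Δt = -0.006989  |  p_5 = 0.346876

0.347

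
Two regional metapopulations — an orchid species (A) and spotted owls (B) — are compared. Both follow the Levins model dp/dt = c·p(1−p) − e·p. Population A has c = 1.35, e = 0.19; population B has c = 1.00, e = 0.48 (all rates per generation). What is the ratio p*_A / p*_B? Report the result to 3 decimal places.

A: p*_A = 1 − 0.19/1.35 = 0.8593.
B: p*_B = 1 − 0.48/1.00 = 0.5200.
p*_A / p*_B = 0.8593/0.5200 = 1.6524.

1.652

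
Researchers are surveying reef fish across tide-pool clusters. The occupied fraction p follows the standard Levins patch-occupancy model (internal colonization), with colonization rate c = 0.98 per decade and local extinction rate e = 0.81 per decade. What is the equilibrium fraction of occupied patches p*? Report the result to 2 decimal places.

0.17

Setting dp/dt = 0 and dividing through by p* gives c·(1−p*) = e.
So p* = 1 − e/c = 1 − 0.81/0.98 = 1 − 0.8265 = 0.1735.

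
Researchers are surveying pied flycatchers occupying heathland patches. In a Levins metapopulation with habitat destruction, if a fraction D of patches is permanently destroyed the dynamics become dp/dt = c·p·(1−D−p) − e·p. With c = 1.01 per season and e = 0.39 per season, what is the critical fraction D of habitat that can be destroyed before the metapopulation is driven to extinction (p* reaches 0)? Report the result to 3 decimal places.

The nontrivial equilibrium is p* = (1−D) − e/c; extinction occurs when this hits zero.
So D_crit = 1 − e/c = 1 − 0.39/1.01 = 1 − 0.3861 = 0.6139.
Note this equals the original equilibrium occupancy — the Levins extinction-debt result.

0.614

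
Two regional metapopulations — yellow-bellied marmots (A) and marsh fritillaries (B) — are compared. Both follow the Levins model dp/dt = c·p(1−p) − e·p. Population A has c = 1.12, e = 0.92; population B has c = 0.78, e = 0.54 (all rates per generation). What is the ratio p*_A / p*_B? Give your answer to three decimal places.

0.580

A: p*_A = 1 − 0.92/1.12 = 0.1786.
B: p*_B = 1 − 0.54/0.78 = 0.3077.
p*_A / p*_B = 0.1786/0.3077 = 0.5804.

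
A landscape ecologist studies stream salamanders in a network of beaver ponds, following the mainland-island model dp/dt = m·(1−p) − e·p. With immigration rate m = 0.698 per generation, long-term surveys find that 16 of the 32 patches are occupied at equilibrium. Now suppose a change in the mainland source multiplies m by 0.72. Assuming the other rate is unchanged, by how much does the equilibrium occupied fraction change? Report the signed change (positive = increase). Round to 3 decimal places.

Observed p* = 16/32 = 0.50000.
Balance m(1−p*) = e·p* gives e = m(1−p*)/p* = 0.698×0.50000/0.50000 = 0.69800.
New p* = m/(m+e) = 0.50256/(0.50256+0.69800) = 0.41860.
Δp* = 0.41860 − 0.50000 = -0.08140.

-0.081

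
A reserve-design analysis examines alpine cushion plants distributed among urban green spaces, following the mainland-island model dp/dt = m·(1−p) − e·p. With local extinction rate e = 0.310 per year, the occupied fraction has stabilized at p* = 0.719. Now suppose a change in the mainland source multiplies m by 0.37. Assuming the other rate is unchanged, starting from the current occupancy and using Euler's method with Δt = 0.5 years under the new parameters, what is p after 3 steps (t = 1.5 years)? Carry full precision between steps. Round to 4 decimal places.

Balance m(1−p*) = e·p* gives m = e·p*/(1−p*) = 0.310×0.71900/0.28100 = 0.79320.
Starting from p₀ = 0.71900; update p ← p + (dp/dt)·Δt with the new parameters.
  1  |  dp/dt·Δt = -0.070210  |  p_1 = 0.648790
  2  |  dp/dt·Δt = -0.049025  |  p_2 = 0.599765
  3  |  dp/dt·Δt = -0.034232  |  p_3 = 0.565533

0.5655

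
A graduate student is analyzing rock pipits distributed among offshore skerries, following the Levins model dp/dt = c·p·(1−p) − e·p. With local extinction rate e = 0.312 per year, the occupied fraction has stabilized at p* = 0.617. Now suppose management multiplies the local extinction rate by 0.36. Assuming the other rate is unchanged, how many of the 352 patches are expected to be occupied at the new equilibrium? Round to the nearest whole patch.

Balance c(1−p*) = e gives c = e/(1 − 0.61700) = 0.312/0.38300 = 0.81462.
New p* = 1 − e/c = 1 − 0.11232/0.81462 = 0.86212.
Expected occupied = 352 × 0.86212 = 303.47 ≈ 303.

303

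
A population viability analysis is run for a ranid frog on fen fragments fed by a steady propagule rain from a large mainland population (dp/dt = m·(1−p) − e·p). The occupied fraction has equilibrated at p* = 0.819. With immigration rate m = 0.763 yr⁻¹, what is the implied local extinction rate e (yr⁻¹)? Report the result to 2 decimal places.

At equilibrium m(1−p*) = e·p*, so e = m(1−p*)/p*.
e = 0.763 × 0.1810 / 0.819 = 0.1686.

0.17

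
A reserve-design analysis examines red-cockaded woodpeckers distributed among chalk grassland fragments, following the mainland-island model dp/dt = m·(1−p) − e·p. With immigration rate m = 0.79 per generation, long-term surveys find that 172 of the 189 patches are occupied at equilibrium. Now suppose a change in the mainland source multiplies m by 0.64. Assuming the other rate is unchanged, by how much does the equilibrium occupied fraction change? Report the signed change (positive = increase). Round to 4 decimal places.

-0.0438

Observed p* = 172/189 = 0.91005.
Balance m(1−p*) = e·p* gives e = m(1−p*)/p* = 0.79×0.08995/0.91005 = 0.07808.
New p* = m/(m+e) = 0.50560/(0.50560+0.07808) = 0.86623.
Δp* = 0.86623 − 0.91005 = -0.04382.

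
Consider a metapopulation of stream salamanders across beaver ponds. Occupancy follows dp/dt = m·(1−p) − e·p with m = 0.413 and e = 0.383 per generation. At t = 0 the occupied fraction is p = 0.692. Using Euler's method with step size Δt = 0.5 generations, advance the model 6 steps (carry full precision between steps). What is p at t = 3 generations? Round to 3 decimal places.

Update rule: p ← p + [m·(1−p) − e·p]·Δt with Δt = 0.5.
t = 0.5: p = 0.69200 + (-0.06892) = 0.62308
t = 1: p = 0.62308 + (-0.04149) = 0.58160
t = 1.5: p = 0.58160 + (-0.02498) = 0.55662
t = 2: p = 0.55662 + (-0.01504) = 0.54159
t = 2.5: p = 0.54159 + (-0.00905) = 0.53253
t = 3: p = 0.53253 + (-0.00545) = 0.52709

0.527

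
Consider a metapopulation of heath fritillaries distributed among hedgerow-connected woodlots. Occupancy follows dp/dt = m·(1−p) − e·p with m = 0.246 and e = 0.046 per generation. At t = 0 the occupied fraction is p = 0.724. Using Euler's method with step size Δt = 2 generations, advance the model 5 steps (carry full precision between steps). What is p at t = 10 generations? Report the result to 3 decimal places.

Update rule: p ← p + [m·(1−p) − e·p]·Δt with Δt = 2.
step 1: Δp = +0.06918, p = 0.79318
step 2: Δp = +0.02878, p = 0.82196
step 3: Δp = +0.01197, p = 0.83394
step 4: Δp = +0.00498, p = 0.83892
step 5: Δp = +0.00207, p = 0.84099

0.841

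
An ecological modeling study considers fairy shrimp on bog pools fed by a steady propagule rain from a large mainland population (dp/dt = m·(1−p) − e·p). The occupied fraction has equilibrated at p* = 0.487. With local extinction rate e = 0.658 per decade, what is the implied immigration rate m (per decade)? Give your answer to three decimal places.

At equilibrium m(1−p*) = e·p*, so m = e·p*/(1−p*).
m = 0.658 × 0.487 / 0.5130 = 0.3204/0.5130 = 0.6247.

0.625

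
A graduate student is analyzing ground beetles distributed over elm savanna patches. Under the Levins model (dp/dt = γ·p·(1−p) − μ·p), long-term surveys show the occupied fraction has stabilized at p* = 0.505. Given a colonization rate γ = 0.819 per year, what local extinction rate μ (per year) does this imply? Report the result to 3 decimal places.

0.405

At equilibrium γ(1−p*) = μ.
μ = 0.819 × (1 − 0.505) = 0.819 × 0.4950 = 0.4054.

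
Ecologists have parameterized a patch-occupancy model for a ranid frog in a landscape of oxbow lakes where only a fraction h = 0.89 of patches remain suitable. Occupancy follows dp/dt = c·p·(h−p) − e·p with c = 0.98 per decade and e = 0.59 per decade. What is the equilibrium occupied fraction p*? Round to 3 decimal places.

Setting dp/dt = 0 and dividing by p* gives c·(h−p*) = e.
So p* = h − e/c = 0.89 − 0.59/0.98 = 0.89 − 0.6020 = 0.2880.

0.288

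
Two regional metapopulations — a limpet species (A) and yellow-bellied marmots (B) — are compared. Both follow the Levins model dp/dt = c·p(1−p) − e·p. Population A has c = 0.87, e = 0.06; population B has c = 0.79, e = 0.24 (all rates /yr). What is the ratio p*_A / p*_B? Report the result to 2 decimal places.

A: p*_A = 1 − 0.06/0.87 = 0.9310.
B: p*_B = 1 − 0.24/0.79 = 0.6962.
p*_A / p*_B = 0.9310/0.6962 = 1.3373.

1.34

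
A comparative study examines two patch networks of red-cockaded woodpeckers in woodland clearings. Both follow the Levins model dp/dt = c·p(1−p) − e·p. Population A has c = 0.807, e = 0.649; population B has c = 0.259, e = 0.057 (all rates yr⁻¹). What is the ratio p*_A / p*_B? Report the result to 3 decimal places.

A: p*_A = 1 − 0.649/0.807 = 0.1958.
B: p*_B = 1 − 0.057/0.259 = 0.7799.
p*_A / p*_B = 0.1958/0.7799 = 0.2510.

0.251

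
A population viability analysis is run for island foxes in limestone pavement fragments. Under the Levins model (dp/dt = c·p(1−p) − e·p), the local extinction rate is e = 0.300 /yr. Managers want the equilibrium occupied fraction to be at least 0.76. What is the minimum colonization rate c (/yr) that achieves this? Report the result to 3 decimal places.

1.250

p* = 1 − e/c ≥ 0.76 requires e/c ≤ 0.2400, i.e. c ≥ e/0.2400.
c_min = 0.300/0.2400 = 1.2500.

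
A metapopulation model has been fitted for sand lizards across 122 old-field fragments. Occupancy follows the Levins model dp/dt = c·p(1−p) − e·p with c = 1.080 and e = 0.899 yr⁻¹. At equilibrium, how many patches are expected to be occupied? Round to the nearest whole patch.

p* = 1 − e/c = 1 − 0.899/1.080 = 0.1676.
Expected occupied patches = N × p* = 122 × 0.1676 = 20.45 ≈ 20.

20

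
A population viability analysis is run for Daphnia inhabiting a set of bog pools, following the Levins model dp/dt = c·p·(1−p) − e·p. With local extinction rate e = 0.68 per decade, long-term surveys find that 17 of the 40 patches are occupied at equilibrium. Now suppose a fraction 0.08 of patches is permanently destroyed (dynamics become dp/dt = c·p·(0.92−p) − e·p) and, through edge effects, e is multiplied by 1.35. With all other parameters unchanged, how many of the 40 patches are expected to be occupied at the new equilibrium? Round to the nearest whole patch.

Observed p* = 17/40 = 0.42500.
Balance c(1−p*) = e gives c = e/(1 − 0.42500) = 0.68/0.57500 = 1.18261.
New p* = 0.92 − e/c = 0.92 − 0.91800/1.18261 = 0.14375.
Expected occupied = 40 × 0.14375 = 5.75 ≈ 6.

6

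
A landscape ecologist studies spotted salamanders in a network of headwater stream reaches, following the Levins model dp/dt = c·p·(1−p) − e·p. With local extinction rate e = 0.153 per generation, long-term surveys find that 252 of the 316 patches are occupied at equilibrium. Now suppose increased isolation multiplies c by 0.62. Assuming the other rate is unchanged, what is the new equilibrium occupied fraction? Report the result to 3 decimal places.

0.673

Observed p* = 252/316 = 0.79747.
Balance c(1−p*) = e gives c = e/(1 − 0.79747) = 0.153/0.20253 = 0.75544.
New p* = 1 − e/c = 1 − 0.15300/0.46837 = 0.67334.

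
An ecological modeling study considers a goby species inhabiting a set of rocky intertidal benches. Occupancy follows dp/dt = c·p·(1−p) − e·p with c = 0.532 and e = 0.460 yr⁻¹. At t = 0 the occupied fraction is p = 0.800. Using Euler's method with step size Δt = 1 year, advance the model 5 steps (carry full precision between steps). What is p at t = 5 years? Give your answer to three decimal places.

0.282

Update rule: p ← p + [c·p·(1−p) − e·p]·Δt with Δt = 1.
t = 1: p = 0.80000 + (-0.28288) = 0.51712
t = 2: p = 0.51712 + (-0.10503) = 0.41209
t = 3: p = 0.41209 + (-0.06067) = 0.35142
t = 4: p = 0.35142 + (-0.04040) = 0.31102
t = 5: p = 0.31102 + (-0.02907) = 0.28195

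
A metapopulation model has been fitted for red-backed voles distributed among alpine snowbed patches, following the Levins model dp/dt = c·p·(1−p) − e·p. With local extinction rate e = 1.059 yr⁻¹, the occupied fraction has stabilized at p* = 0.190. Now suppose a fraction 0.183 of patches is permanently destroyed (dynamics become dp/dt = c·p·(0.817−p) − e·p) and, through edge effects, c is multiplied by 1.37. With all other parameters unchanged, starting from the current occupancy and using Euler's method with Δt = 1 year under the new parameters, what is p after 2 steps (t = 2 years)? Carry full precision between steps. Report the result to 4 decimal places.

0.2107

Balance c(1−p*) = e gives c = e/(1 − 0.19000) = 1.059/0.81000 = 1.30741.
Starting from p₀ = 0.19000; update p ← p + (dp/dt)·Δt with the new parameters.
  1  |  dp/dt·Δt = +0.012169  |  p_1 = 0.202169
  2  |  dp/dt·Δt = +0.008542  |  p_2 = 0.210712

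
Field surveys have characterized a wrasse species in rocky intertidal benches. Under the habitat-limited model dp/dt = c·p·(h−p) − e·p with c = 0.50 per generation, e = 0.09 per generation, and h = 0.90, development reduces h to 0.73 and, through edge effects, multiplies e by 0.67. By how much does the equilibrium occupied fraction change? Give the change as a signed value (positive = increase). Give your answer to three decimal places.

Before: p* = h − e/c = 0.90 − 0.09/0.50 = 0.90 − 0.1800 = 0.7200.
After: c = 0.5, e = 0.0603, h = 0.73; p* = 0.73 − 0.0603/0.5 = 0.6094.
Δp* = 0.6094 − 0.7200 = -0.1106.

-0.111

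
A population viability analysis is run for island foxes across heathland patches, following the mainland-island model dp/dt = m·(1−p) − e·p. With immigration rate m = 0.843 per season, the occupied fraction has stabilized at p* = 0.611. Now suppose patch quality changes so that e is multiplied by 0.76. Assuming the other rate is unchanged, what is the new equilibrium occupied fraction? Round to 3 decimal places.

0.674

Balance m(1−p*) = e·p* gives e = m(1−p*)/p* = 0.843×0.38900/0.61100 = 0.53671.
New p* = m/(m+e) = 0.84300/(0.84300+0.40790) = 0.67391.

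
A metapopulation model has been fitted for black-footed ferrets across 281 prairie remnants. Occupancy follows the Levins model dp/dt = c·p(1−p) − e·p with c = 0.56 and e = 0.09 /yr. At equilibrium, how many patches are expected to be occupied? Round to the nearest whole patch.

236

p* = 1 − e/c = 1 − 0.09/0.56 = 0.8393.
Expected occupied patches = N × p* = 281 × 0.8393 = 235.84 ≈ 236.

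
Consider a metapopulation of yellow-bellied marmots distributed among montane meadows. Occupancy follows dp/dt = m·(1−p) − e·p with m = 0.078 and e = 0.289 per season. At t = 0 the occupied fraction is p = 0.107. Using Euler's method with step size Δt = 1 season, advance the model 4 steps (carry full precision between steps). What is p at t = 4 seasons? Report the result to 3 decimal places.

Update rule: p ← p + [m·(1−p) − e·p]·Δt with Δt = 1.
  1  |  dp/dt·Δt = +0.038731  |  p_1 = 0.145731
  2  |  dp/dt·Δt = +0.024517  |  p_2 = 0.170248
  3  |  dp/dt·Δt = +0.015519  |  p_3 = 0.185767
  4  |  dp/dt·Δt = +0.009824  |  p_4 = 0.195590

0.196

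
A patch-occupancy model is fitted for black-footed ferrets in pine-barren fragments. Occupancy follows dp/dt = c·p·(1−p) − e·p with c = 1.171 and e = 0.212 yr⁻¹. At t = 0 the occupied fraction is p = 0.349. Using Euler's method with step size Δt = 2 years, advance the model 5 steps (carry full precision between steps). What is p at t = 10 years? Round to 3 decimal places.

Update rule: p ← p + [c·p·(1−p) − e·p]·Δt with Δt = 2.
p: 0.34900 → 0.73312  (Δp = +0.38412)
p: 0.73312 → 0.88050  (Δp = +0.14738)
p: 0.88050 → 0.75359  (Δp = -0.12691)
p: 0.75359 → 0.86896  (Δp = +0.11536)
p: 0.86896 → 0.76721  (Δp = -0.10175)

0.767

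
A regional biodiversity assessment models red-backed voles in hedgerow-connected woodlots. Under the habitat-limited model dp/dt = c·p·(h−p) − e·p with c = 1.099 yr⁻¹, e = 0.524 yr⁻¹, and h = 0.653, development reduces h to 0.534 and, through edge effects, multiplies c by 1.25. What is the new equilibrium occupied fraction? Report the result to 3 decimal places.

Before: p* = h − e/c = 0.653 − 0.524/1.099 = 0.653 − 0.4768 = 0.1762.
After: c = 1.37375, e = 0.524, h = 0.534; p* = 0.534 − 0.524/1.37375 = 0.1526.

0.153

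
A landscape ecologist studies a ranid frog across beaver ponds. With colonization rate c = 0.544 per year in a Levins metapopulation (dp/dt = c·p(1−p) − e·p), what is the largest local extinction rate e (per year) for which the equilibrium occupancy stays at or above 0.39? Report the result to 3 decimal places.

1 − e/c ≥ 0.39 ⇒ e ≤ c(1 − 0.39) = 0.544 × 0.6100.
e_max = 0.3318.

0.332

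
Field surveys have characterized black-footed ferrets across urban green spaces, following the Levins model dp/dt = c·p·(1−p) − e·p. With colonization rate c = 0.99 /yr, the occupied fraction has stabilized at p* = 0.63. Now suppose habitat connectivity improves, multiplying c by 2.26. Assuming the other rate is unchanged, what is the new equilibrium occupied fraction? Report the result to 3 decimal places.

0.836

Balance c(1−p*) = e gives e = 0.99×(1 − 0.63000) = 0.36630.
New p* = 1 − e/c = 1 − 0.36630/2.23740 = 0.83628.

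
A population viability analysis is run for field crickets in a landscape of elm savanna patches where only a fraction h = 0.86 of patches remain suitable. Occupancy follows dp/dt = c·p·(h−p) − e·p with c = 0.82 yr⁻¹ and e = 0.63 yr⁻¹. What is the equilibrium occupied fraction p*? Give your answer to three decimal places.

0.092

Setting dp/dt = 0 and dividing by p* gives c·(h−p*) = e.
So p* = h − e/c = 0.86 − 0.63/0.82 = 0.86 − 0.7683 = 0.0917.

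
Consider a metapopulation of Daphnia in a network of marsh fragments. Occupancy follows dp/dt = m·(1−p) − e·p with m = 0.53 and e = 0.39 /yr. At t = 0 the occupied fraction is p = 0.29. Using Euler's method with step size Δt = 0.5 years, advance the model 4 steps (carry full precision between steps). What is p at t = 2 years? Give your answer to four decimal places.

0.5518

Update rule: p ← p + [m·(1−p) − e·p]·Δt with Δt = 0.5.
p: 0.29000 → 0.42160  (Δp = +0.13160)
p: 0.42160 → 0.49266  (Δp = +0.07106)
p: 0.49266 → 0.53104  (Δp = +0.03837)
p: 0.53104 → 0.55176  (Δp = +0.02072)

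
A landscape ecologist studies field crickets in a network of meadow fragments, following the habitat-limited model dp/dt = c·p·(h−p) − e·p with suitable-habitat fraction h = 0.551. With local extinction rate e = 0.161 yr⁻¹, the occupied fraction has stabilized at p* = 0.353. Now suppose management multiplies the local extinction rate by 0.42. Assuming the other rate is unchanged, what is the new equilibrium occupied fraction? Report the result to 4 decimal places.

Balance c(h−p*) = e gives c = e/(0.551 − 0.35300) = 0.161/0.19800 = 0.81313.
New p* = 0.551 − e/c = 0.551 − 0.06762/0.81313 = 0.46784.

0.4678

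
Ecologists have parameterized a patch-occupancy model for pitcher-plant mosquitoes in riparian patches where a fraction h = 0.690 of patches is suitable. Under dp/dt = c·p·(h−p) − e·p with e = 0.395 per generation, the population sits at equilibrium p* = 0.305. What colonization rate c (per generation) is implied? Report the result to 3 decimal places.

1.026

At equilibrium c(h−p*) = e, so c = e/(h−p*).
c = 0.395/(0.690 − 0.305) = 0.395/0.3850 = 1.0260.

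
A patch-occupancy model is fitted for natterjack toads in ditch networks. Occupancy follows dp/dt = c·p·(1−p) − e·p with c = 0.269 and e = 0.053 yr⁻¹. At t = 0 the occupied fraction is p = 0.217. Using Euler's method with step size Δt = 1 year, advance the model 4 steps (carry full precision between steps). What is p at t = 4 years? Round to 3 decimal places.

Update rule: p ← p + [c·p·(1−p) − e·p]·Δt with Δt = 1.
p: 0.21700 → 0.25121  (Δp = +0.03421)
p: 0.25121 → 0.28849  (Δp = +0.03729)
p: 0.28849 → 0.32842  (Δp = +0.03993)
p: 0.32842 → 0.37034  (Δp = +0.04192)

0.370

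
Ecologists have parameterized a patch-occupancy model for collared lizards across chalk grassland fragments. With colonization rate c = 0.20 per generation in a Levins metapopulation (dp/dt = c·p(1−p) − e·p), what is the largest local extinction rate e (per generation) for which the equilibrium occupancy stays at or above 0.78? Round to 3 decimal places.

1 − e/c ≥ 0.78 ⇒ e ≤ c(1 − 0.78) = 0.20 × 0.2200.
e_max = 0.0440.

0.044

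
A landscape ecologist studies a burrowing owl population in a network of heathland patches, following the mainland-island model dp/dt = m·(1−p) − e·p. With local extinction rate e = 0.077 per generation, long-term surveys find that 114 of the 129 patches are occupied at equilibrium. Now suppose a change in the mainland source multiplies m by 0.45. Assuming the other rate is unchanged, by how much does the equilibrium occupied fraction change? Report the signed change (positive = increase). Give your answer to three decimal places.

Observed p* = 114/129 = 0.88372.
Balance m(1−p*) = e·p* gives m = e·p*/(1−p*) = 0.077×0.88372/0.11628 = 0.58519.
New p* = m/(m+e) = 0.26334/(0.26334+0.07700) = 0.77376.
Δp* = 0.77376 − 0.88372 = -0.10996.

-0.110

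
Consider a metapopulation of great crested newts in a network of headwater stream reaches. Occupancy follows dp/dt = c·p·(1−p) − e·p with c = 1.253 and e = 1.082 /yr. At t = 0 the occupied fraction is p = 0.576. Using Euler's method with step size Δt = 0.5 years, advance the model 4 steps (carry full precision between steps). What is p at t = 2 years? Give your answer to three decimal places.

0.269

Update rule: p ← p + [c·p·(1−p) − e·p]·Δt with Δt = 0.5.
p: 0.57600 → 0.41739  (Δp = -0.15861)
p: 0.41739 → 0.34393  (Δp = -0.07346)
p: 0.34393 → 0.29923  (Δp = -0.04470)
p: 0.29923 → 0.26872  (Δp = -0.03051)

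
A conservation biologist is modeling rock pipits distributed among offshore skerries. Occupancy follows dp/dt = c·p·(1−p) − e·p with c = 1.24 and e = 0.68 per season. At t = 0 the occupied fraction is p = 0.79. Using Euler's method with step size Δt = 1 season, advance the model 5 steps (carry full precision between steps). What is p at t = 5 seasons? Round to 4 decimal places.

Update rule: p ← p + [c·p·(1−p) − e·p]·Δt with Δt = 1.
  1  |  dp/dt·Δt = -0.331484  |  p_1 = 0.458516
  2  |  dp/dt·Δt = -0.003925  |  p_2 = 0.454591
  3  |  dp/dt·Δt = -0.001679  |  p_3 = 0.452912
  4  |  dp/dt·Δt = -0.000730  |  p_4 = 0.452183
  5  |  dp/dt·Δt = -0.000319  |  p_5 = 0.451863

0.4519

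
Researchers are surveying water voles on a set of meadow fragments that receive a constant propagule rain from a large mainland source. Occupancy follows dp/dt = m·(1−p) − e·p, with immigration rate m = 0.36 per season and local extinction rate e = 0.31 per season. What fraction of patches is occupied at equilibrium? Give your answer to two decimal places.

At equilibrium the propagule rain into empty patches balances local extinction: m(1−p*) = e·p*.
p* = m/(m+e) = 0.36/(0.36+0.31) = 0.36/0.6700 = 0.5373.

0.54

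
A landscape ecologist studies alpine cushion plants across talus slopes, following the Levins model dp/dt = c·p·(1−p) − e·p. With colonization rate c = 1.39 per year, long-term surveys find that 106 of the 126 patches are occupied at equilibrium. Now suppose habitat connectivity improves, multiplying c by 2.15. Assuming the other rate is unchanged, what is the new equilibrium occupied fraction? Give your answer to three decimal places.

Observed p* = 106/126 = 0.84127.
Balance c(1−p*) = e gives e = 1.39×(1 − 0.84127) = 0.22063.
New p* = 1 − e/c = 1 − 0.22063/2.98850 = 0.92617.

0.926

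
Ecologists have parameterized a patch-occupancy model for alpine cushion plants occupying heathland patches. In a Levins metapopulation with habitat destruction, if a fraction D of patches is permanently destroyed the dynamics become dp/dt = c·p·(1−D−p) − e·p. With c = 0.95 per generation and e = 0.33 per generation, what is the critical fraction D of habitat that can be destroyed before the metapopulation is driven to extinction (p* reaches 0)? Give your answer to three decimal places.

The nontrivial equilibrium is p* = (1−D) − e/c; extinction occurs when this hits zero.
So D_crit = 1 − e/c = 1 − 0.33/0.95 = 1 − 0.3474 = 0.6526.
This equals the undisturbed p*, a classic result of Lande's extension.

0.653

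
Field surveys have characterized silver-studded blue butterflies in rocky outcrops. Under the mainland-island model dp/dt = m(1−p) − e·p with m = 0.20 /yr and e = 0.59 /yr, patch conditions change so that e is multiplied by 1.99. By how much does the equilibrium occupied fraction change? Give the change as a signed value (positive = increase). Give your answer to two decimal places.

Before: p* = 0.20/(0.20+0.59) = 0.2532.
After: m = 0.2, e = 1.1741; p* = 0.2/1.3741 = 0.1455.
Δp* = 0.1455 − 0.2532 = -0.1076.

-0.11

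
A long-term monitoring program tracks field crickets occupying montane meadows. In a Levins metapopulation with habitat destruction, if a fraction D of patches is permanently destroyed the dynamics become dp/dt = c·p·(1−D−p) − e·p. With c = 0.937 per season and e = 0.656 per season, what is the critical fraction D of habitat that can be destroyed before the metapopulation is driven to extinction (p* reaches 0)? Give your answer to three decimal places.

The nontrivial equilibrium is p* = (1−D) − e/c; extinction occurs when this hits zero.
So D_crit = 1 − e/c = 1 − 0.656/0.937 = 1 − 0.7001 = 0.2999.
This equals the undisturbed p*, a classic result of Lande's extension.

0.300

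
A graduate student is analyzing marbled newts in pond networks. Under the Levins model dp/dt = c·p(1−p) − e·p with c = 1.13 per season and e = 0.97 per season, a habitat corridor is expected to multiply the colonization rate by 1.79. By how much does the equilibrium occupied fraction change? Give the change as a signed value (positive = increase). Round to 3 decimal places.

Before: p* = 1 − 0.97/1.13 = 0.1416.
After the change, c = 2.0227, e = 0.97, so p* = 1 − 0.97/2.0227 = 0.5204.
Δp* = 0.5204 − 0.1416 = +0.3789.

0.379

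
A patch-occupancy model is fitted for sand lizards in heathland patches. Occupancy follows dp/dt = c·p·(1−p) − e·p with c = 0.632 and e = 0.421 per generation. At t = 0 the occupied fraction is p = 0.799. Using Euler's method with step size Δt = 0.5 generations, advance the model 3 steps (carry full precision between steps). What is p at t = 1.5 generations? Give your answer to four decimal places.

Update rule: p ← p + [c·p·(1−p) − e·p]·Δt with Δt = 0.5.
step 1: Δp = -0.11744, p = 0.68156
step 2: Δp = -0.07488, p = 0.60667
step 3: Δp = -0.05230, p = 0.55437

0.5544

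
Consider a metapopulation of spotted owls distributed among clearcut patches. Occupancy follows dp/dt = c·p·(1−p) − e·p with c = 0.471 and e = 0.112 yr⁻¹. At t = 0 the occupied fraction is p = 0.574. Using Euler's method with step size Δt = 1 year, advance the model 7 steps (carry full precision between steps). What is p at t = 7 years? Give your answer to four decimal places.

Update rule: p ← p + [c·p·(1−p) − e·p]·Δt with Δt = 1.
p: 0.57400 → 0.62488  (Δp = +0.05088)
p: 0.62488 → 0.66530  (Δp = +0.04042)
p: 0.66530 → 0.69567  (Δp = +0.03037)
p: 0.69567 → 0.71747  (Δp = +0.02180)
p: 0.71747 → 0.73259  (Δp = +0.01512)
p: 0.73259 → 0.74281  (Δp = +0.01022)
p: 0.74281 → 0.74960  (Δp = +0.00679)

0.7496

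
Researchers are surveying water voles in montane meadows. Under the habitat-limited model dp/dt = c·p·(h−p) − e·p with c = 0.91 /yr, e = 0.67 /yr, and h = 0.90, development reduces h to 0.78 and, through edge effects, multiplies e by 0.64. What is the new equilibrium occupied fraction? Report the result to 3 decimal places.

0.309

Before: p* = h − e/c = 0.90 − 0.67/0.91 = 0.90 − 0.7363 = 0.1637.
After: c = 0.91, e = 0.4288, h = 0.78; p* = 0.78 − 0.4288/0.91 = 0.3088.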